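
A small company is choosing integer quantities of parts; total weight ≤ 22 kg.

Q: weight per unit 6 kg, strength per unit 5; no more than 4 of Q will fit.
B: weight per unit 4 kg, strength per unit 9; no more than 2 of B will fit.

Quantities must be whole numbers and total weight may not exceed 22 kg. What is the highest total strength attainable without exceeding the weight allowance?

28

2×Q and 2×B: weight 20 ≤ 22, strength 2·5 + 2·9 = 28.
3×Q and 1×B: weight 22 ≤ 22, strength 3·5 + 1·9 = 24.
Best is 28.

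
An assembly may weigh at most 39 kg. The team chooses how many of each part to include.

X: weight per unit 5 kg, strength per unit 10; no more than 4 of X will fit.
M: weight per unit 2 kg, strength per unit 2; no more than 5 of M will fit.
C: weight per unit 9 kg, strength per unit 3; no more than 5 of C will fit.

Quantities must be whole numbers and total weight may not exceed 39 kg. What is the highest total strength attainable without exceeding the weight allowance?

53

Take 4×X, 5×M, and 1×C: weight 39 ≤ 39, strength 4·10 + 5·2 + 1·3 = 53.
X has the best ratio (10/5) and is taken to its limit of 4; remaining capacity is filled optimally with the others.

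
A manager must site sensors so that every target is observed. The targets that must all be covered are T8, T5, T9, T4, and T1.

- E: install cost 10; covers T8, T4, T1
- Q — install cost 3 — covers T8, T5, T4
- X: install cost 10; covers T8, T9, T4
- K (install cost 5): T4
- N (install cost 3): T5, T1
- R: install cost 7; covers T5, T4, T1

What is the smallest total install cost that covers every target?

The greedy cost-per-new-target heuristic would pick Q, N, and X for 16, but a cheaper cover exists.
Choose X and N: together they cover T8, T5, T9, T4, T1 — every target.
Total install cost: 10 + 3 = 13.
No cover costs less than 13.

13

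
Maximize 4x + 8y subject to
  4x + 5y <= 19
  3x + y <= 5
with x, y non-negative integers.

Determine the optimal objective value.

24

The continuous relaxation peaks at (0, 3.8) with value 30.40; rounding to a feasible lattice point costs some objective.
(x,y)=(0,3): 4·0+5·3=15≤19, 3·0+1·3=3≤5, objective 24.
(x,y)=(1,2): 4·1+5·2=14≤19, 3·1+1·2=5≤5, objective 20.
(x,y)=(0,2): 4·0+5·2=10≤19, 3·0+1·2=2≤5, objective 16.
No feasible integer point exceeds 24.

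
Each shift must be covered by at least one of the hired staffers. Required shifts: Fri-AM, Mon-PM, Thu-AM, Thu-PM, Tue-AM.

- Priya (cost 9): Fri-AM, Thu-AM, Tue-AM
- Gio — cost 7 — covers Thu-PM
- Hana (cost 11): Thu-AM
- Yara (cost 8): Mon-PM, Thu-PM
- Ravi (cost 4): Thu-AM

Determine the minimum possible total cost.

This is a weighted set-cover instance.
Choose Priya and Yara: together they cover Fri-AM, Mon-PM, Thu-AM, Thu-PM, Tue-AM — every shift.
Total cost: 9 + 8 = 17.
No cover costs less than 17.

17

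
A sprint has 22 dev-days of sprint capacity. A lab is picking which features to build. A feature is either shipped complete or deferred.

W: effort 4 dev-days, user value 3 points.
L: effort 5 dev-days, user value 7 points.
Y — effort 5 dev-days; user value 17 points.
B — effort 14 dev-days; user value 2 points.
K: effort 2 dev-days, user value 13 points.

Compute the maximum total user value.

40

This is an integer program with binary decision variables.
W + L + Y + K: effort 4 + 5 + 5 + 2 = 16 ≤ 22, user value 3 + 7 + 17 + 13 = 40.
L + Y + K: effort 5 + 5 + 2 = 12 ≤ 22, user value 7 + 17 + 13 = 37.
Best is W, L, Y, and K with total user value 40.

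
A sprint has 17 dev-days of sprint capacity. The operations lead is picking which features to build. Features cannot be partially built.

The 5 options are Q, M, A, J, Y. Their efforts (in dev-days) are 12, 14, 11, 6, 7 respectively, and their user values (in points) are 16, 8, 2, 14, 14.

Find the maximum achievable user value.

28

Allowing fractional choices, the relaxed optimum would be about 33.3, but features are indivisible.
J + Y: effort 6 + 7 = 13 ≤ 17, user value 14 + 14 = 28.
Q: effort 12 ≤ 17, user value 16.
Best is J and Y with total user value 28.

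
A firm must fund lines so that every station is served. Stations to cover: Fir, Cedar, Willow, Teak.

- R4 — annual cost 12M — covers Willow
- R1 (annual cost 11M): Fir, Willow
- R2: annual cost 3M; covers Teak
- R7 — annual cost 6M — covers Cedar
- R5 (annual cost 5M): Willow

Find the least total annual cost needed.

The greedy cost-per-new-station heuristic would pick R2, R5, R7, and R1 for 25, but a cheaper cover exists.
Choose R1, R2, and R7: together they cover Fir, Cedar, Willow, Teak — every station.
Total annual cost: 11 + 3 + 6 = 20.
No cover costs less than 20.

20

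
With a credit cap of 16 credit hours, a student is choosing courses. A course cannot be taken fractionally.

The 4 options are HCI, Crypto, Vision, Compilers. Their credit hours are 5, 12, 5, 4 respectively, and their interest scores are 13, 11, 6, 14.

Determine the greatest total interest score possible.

This is a 0-1 knapsack instance.
Allowing fractional choices, the relaxed optimum would be about 34.8, but courses are indivisible.
Crypto + Compilers: credit hours 12 + 4 = 16 ≤ 16, interest score 11 + 14 = 25.
HCI + Vision + Compilers: credit hours 5 + 5 + 4 = 14 ≤ 16, interest score 13 + 6 + 14 = 33.
HCI + Compilers: credit hours 5 + 4 = 9 ≤ 16, interest score 13 + 14 = 27.
Best is HCI, Vision, and Compilers with total interest score 33.

33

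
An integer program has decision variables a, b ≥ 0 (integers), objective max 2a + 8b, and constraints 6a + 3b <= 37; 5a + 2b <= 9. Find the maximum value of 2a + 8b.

32

(a,b)=(0,4) is feasible, giving 32.
(a,b)=(0,3) is feasible, giving 24.
Maximum is 32 at (a,b)=(0,4).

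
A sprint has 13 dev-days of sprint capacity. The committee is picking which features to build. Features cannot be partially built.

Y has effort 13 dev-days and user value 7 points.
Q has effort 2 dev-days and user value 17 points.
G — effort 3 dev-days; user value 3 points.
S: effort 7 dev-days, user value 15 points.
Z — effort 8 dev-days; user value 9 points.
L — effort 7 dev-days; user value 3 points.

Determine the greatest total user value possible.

35

This is an integer program with binary decision variables.
Q + G + S: effort 2 + 3 + 7 = 12 ≤ 13, user value 17 + 3 + 15 = 35.
Q + S: effort 2 + 7 = 9 ≤ 13, user value 17 + 15 = 32.
Q + G + Z: effort 2 + 3 + 8 = 13 ≤ 13, user value 17 + 3 + 9 = 29.
Best is Q, G, and S with total user value 35.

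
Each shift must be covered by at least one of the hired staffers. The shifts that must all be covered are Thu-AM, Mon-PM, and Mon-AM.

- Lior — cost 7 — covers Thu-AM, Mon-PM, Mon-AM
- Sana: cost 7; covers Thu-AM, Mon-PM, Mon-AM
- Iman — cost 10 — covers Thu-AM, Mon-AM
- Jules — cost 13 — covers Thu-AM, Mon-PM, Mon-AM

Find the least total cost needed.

Lior alone covers Thu-AM, Mon-PM, Mon-AM — every shift.
Total cost: 7.
No cover costs less than 7.

7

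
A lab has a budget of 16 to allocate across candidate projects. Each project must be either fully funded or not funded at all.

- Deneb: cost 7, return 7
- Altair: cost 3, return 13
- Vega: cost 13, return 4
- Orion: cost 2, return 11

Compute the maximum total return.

31

Allowing fractional choices, the relaxed optimum would be about 32.2, but projects are indivisible.
Deneb + Altair: cost 7 + 3 = 10 ≤ 16, return 7 + 13 = 20.
Altair + Orion: cost 3 + 2 = 5 ≤ 16, return 13 + 11 = 24.
Deneb + Altair + Orion: cost 7 + 3 + 2 = 12 ≤ 16, return 7 + 13 + 11 = 31.
Best is Deneb, Altair, and Orion with total return 31.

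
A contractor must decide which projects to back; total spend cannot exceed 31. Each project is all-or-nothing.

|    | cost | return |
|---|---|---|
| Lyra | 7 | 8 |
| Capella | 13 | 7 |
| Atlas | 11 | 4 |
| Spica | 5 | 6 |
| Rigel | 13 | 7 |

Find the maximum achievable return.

This is a 0-1 knapsack instance.
Allowing fractional choices, the relaxed optimum would be about 24.2, but projects are indivisible.
Lyra + Spica + Rigel: cost 7 + 5 + 13 = 25 ≤ 31, return 8 + 6 + 7 = 21.
Capella + Spica + Rigel: cost 13 + 5 + 13 = 31 ≤ 31, return 7 + 6 + 7 = 20.
Lyra + Capella + Spica: cost 7 + 13 + 5 = 25 ≤ 31, return 8 + 7 + 6 = 21.
The maximum return is 21; one optimal choice is Lyra, Capella, and Spica.

21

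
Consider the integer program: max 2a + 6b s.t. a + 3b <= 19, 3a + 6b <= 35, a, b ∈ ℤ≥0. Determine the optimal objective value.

Relaxing integrality, the LP optimum is 35.00 at (a,b) = (0, 5.83), which is not an integer point.
(a,b)=(1,5): 1·1+3·5=16≤19, 3·1+6·5=33≤35, objective 32.
(a,b)=(0,5): 1·0+3·5=15≤19, 3·0+6·5=30≤35, objective 30.
The best lattice point is (1,5), giving 32.

32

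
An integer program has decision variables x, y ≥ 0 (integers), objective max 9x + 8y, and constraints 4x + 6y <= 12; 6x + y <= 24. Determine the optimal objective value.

27

(x,y)=(3,0) is feasible, giving 27.
(x,y)=(2,0) is feasible, giving 18.
The best lattice point is (3,0), giving 27.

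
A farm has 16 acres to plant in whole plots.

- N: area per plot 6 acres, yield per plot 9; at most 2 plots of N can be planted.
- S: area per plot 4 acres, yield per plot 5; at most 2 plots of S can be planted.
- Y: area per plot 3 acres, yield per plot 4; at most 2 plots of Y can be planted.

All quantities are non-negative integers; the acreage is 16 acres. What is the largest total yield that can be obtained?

23

N has the best ratio (9/6); taking only N gives at most 2×9 = 18 (stopped by the area limit).
Mixing does better — 2×N and 1×S: area 16 ≤ 16, yield 2·9 + 1·5 = 23.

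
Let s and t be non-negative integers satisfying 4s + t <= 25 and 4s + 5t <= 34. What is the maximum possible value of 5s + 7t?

47

(s,t)=(1,6): 4·1+1·6=10≤25, 4·1+5·6=34≤34, objective 47.
(s,t)=(2,5): 4·2+1·5=13≤25, 4·2+5·5=33≤34, objective 45.
Maximum is 47 at (s,t)=(1,6).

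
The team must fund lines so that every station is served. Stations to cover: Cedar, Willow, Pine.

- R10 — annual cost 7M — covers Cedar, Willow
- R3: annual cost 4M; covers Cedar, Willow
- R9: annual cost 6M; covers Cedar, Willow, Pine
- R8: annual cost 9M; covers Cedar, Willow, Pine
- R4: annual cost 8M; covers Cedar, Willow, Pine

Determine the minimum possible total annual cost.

The greedy cost-per-new-station heuristic would pick R3 and R9 for 10, but a cheaper cover exists.
R9 alone covers Cedar, Willow, Pine — every station.
Total annual cost: 6.
No cover costs less than 6.

6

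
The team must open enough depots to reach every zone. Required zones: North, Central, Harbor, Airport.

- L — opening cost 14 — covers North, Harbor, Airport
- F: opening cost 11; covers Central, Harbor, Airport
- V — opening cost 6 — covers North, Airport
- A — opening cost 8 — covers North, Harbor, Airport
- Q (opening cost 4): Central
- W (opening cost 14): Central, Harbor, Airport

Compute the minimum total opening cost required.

12

Choose A and Q: together they cover North, Central, Harbor, Airport — every zone.
Total opening cost: 8 + 4 = 12.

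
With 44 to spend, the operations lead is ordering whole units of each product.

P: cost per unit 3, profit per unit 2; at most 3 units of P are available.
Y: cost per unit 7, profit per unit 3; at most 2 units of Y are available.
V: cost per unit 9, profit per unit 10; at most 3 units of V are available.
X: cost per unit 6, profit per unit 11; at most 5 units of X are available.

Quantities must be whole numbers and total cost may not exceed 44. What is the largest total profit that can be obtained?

67

X has the best ratio (11/6); taking only X gives at most 5×11 = 55 (stopped by the supply cap of 5).
Mixing does better — 1×P, 1×V, and 5×X: cost 42 ≤ 44, profit 1·2 + 1·10 + 5·11 = 67.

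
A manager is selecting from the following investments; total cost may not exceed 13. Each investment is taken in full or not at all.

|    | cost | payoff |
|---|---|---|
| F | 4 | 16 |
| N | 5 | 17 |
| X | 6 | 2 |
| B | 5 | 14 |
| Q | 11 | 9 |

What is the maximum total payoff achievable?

33

F + N: cost 4 + 5 = 9 ≤ 13, payoff 16 + 17 = 33.
N + B: cost 5 + 5 = 10 ≤ 13, payoff 17 + 14 = 31.
F + B: cost 4 + 5 = 9 ≤ 13, payoff 16 + 14 = 30.
Best is F and N with total payoff 33.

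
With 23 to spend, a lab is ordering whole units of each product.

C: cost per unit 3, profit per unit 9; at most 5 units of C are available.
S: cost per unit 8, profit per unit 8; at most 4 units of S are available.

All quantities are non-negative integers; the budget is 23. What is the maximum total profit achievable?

This is a bounded integer knapsack.
Take 5×C and 1×S: cost 23 ≤ 23, profit 5·9 + 1·8 = 53.
C has the best ratio (9/3) and is taken to its limit of 5; remaining capacity is filled optimally with the others.

53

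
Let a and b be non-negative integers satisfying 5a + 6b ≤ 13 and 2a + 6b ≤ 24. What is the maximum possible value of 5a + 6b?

Relaxing integrality, the LP optimum is 13.00 at (a,b) = (2.6, 0), which is not an integer point.
(a,b)=(0,2) is feasible, giving 12.
(a,b)=(1,1) is feasible, giving 11.
(a,b)=(2,0) is feasible, giving 10.
(a,b)=(0,1) is feasible, giving 6.
Maximum is 12 at (a,b)=(0,2).

12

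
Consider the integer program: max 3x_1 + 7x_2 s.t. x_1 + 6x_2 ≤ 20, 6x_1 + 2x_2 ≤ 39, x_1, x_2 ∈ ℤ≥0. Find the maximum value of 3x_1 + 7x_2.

29

(x_1,x_2)=(5,2): 1·5+6·2=17≤20, 6·5+2·2=34≤39, objective 29.
(x_1,x_2)=(4,2): 1·4+6·2=16≤20, 6·4+2·2=28≤39, objective 26.
(x_1,x_2)=(6,1): 1·6+6·1=12≤20, 6·6+2·1=38≤39, objective 25.
No feasible integer point exceeds 29.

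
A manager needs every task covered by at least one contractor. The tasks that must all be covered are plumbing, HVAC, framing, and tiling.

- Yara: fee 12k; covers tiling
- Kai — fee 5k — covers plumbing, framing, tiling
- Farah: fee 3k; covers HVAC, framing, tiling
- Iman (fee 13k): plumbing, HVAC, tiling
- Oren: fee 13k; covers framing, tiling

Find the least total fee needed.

8

Choose Kai and Farah: together they cover plumbing, HVAC, framing, tiling — every task.
Total fee: 5 + 3 = 8.
No cover costs less than 8.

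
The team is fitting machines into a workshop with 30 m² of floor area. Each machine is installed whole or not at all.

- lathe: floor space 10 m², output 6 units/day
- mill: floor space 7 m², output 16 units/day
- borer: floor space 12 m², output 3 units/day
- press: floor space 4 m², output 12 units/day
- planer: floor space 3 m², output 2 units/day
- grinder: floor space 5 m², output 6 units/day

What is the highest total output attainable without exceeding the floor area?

42

Allowing fractional choices, the relaxed optimum would be about 42.2, but machines are indivisible.
mill + borer + press + grinder: floor space 7 + 12 + 4 + 5 = 28 ≤ 30, output 16 + 3 + 12 + 6 = 37.
lathe + mill + press + planer + grinder: floor space 10 + 7 + 4 + 3 + 5 = 29 ≤ 30, output 6 + 16 + 12 + 2 + 6 = 42.
lathe + mill + press + grinder: floor space 10 + 7 + 4 + 5 = 26 ≤ 30, output 6 + 16 + 12 + 6 = 40.
Best is lathe, mill, press, planer, and grinder with total output 42.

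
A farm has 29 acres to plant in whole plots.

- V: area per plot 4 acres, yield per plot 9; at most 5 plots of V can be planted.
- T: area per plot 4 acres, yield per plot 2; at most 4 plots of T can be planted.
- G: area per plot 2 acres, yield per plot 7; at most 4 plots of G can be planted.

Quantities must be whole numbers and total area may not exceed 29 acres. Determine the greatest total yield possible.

5×V and 4×G: area 28 ≤ 29, yield 5·9 + 4·7 = 73.
4×V, 1×T, and 4×G: area 28 ≤ 29, yield 4·9 + 1·2 + 4·7 = 66.
Best is 73.

73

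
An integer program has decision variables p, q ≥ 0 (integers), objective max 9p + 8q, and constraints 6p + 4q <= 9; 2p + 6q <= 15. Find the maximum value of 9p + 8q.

The continuous relaxation peaks at (0, 2.25) with value 18.00; rounding to a feasible lattice point costs some objective.
(p,q)=(0,2): 6·0+4·2=8≤9, 2·0+6·2=12≤15, objective 16.
(p,q)=(0,1): 6·0+4·1=4≤9, 2·0+6·1=6≤15, objective 8.
No feasible integer point exceeds 16.

16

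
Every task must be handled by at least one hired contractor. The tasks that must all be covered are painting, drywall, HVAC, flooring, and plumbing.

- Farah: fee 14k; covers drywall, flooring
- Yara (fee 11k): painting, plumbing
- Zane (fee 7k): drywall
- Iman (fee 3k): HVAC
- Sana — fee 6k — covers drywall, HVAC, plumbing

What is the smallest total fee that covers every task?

28

The greedy cost-per-new-task heuristic would pick Sana, Yara, and Farah for 31, but a cheaper cover exists.
Choose Farah, Yara, and Iman: together they cover painting, drywall, HVAC, flooring, plumbing — every task.
Total fee: 14 + 11 + 3 = 28.
No cover costs less than 28.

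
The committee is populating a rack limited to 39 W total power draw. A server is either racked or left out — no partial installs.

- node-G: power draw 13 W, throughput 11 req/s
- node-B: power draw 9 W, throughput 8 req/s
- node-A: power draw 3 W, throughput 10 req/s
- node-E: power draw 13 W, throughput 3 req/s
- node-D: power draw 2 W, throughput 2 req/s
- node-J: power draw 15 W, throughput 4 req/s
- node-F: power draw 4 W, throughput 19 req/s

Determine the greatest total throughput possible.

50

Take node-G, node-B, node-A, node-D, and node-F: power draw 13 + 9 + 3 + 2 + 4 = 31 ≤ 39, throughput 11 + 8 + 10 + 2 + 19 = 50.
No other feasible combination does better.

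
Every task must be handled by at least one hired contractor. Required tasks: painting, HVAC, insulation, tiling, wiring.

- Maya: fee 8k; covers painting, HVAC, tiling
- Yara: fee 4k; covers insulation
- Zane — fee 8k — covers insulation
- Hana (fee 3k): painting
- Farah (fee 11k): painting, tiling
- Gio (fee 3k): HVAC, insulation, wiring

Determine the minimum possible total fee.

The greedy cost-per-new-task heuristic would pick Gio, Hana, and Maya for 14, but a cheaper cover exists.
Choose Maya and Gio: together they cover painting, HVAC, insulation, tiling, wiring — every task.
Total fee: 8 + 3 = 11.
No cover costs less than 11.

11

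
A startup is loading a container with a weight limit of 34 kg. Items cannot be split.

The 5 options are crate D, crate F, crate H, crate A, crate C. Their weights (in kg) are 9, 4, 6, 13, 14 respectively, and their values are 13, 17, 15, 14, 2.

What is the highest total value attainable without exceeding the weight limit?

Allowing fractional choices, the relaxed optimum would be about 59.3, but items are indivisible.
crate F + crate H + crate A: weight 4 + 6 + 13 = 23 ≤ 34, value 17 + 15 + 14 = 46.
crate D + crate F + crate H + crate A: weight 9 + 4 + 6 + 13 = 32 ≤ 34, value 13 + 17 + 15 + 14 = 59.
crate D + crate F + crate H + crate C: weight 9 + 4 + 6 + 14 = 33 ≤ 34, value 13 + 17 + 15 + 2 = 47.
Best is crate D, crate F, crate H, and crate A with total value 59.

59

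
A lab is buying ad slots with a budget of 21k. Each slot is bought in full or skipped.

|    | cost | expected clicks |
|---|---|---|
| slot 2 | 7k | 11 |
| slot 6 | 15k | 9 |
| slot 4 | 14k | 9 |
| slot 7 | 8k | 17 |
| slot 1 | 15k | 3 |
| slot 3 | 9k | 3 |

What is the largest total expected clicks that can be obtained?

28

Take slot 2 and slot 7: cost 7 + 8 = 15 ≤ 21, expected clicks 11 + 17 = 28.
No other feasible combination does better.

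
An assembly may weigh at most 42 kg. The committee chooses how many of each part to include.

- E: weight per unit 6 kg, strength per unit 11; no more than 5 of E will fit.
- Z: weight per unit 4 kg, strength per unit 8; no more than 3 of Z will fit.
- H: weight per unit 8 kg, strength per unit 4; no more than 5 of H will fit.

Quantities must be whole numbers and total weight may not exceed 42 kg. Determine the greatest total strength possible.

Z has the best ratio (8/4); taking only Z gives at most 3×8 = 24 (stopped by the supply cap of 3).
Mixing does better — 5×E and 3×Z: weight 42 ≤ 42, strength 5·11 + 3·8 = 79.

79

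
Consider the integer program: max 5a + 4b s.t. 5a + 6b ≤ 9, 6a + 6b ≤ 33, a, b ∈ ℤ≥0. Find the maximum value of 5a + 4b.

(a,b)=(1,0): 5·1+6·0=5≤9, 6·1+6·0=6≤33, objective 5.
(a,b)=(0,1): 5·0+6·1=6≤9, 6·0+6·1=6≤33, objective 4.
(a,b)=(0,0): 5·0+6·0=0≤9, 6·0+6·0=0≤33, objective 0.
The best lattice point is (1,0), giving 5.

5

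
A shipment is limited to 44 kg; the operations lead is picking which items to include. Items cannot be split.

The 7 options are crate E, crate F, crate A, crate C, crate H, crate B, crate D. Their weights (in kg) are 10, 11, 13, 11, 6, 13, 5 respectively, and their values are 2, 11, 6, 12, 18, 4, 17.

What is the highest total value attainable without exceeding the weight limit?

Allowing fractional choices, the relaxed optimum would be about 63.1, but items are indivisible.
crate F + crate C + crate H + crate D: weight 11 + 11 + 6 + 5 = 33 ≤ 44, value 11 + 12 + 18 + 17 = 58.
crate E + crate F + crate C + crate H + crate D: weight 10 + 11 + 11 + 6 + 5 = 43 ≤ 44, value 2 + 11 + 12 + 18 + 17 = 60.
crate A + crate C + crate H + crate D: weight 13 + 11 + 6 + 5 = 35 ≤ 44, value 6 + 12 + 18 + 17 = 53.
Best is crate E, crate F, crate C, crate H, and crate D with total value 60.

60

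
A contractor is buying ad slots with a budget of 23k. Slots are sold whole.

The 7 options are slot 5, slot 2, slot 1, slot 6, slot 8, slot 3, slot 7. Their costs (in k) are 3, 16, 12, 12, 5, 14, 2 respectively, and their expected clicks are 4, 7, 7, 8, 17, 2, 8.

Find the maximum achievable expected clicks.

Take slot 5, slot 6, slot 8, and slot 7: cost 3 + 12 + 5 + 2 = 22 ≤ 23, expected clicks 4 + 8 + 17 + 8 = 37.
No other feasible combination does better.

37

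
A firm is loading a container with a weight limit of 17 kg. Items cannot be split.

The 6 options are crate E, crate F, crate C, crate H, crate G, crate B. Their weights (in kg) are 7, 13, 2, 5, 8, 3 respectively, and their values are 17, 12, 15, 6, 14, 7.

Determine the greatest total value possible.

Treat it as a binary knapsack problem.
crate E + crate C + crate B: weight 7 + 2 + 3 = 12 ≤ 17, value 17 + 15 + 7 = 39.
crate E + crate C + crate G: weight 7 + 2 + 8 = 17 ≤ 17, value 17 + 15 + 14 = 46.
crate E + crate C + crate H + crate B: weight 7 + 2 + 5 + 3 = 17 ≤ 17, value 17 + 15 + 6 + 7 = 45.
Best is crate E, crate C, and crate G with total value 46.

46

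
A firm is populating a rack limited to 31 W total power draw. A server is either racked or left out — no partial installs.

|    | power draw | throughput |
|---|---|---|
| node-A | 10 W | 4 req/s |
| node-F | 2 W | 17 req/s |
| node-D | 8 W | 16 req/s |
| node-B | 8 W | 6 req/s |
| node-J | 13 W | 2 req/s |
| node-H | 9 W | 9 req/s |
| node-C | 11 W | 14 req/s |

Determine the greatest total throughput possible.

This is a 0-1 knapsack instance.
node-A + node-F + node-D + node-C: power draw 10 + 2 + 8 + 11 = 31 ≤ 31, throughput 4 + 17 + 16 + 14 = 51.
node-F + node-D + node-H + node-C: power draw 2 + 8 + 9 + 11 = 30 ≤ 31, throughput 17 + 16 + 9 + 14 = 56.
node-F + node-D + node-B + node-C: power draw 2 + 8 + 8 + 11 = 29 ≤ 31, throughput 17 + 16 + 6 + 14 = 53.
Best is node-F, node-D, node-H, and node-C with total throughput 56.

56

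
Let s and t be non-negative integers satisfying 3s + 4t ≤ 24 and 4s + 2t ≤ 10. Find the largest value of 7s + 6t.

30

(s,t)=(0,5): 3·0+4·5=20≤24, 4·0+2·5=10≤10, objective 30.
(s,t)=(0,4): 3·0+4·4=16≤24, 4·0+2·4=8≤10, objective 24.
The best lattice point is (0,5), giving 30.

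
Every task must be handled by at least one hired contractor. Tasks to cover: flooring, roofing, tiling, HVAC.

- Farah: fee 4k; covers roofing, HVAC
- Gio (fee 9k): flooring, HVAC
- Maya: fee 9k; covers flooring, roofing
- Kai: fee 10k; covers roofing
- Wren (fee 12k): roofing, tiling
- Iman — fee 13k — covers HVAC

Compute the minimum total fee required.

Choose Gio and Wren: together they cover flooring, roofing, tiling, HVAC — every task.
Total fee: 9 + 12 = 21.

21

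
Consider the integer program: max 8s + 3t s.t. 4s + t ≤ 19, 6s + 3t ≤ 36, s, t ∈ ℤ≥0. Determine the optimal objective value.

42

(s,t)=(3,6): 4·3+1·6=18≤19, 6·3+3·6=36≤36, objective 42.
(s,t)=(3,5): 4·3+1·5=17≤19, 6·3+3·5=33≤36, objective 39.
(s,t)=(2,7): 4·2+1·7=15≤19, 6·2+3·7=33≤36, objective 37.
The best lattice point is (3,6), giving 42.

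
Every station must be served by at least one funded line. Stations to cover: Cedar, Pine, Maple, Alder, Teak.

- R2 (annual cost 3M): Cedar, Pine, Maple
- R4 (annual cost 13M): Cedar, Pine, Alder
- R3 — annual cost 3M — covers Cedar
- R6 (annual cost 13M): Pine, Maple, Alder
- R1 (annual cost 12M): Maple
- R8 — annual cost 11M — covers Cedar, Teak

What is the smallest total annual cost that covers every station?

Choose R6 and R8: together they cover Cedar, Pine, Maple, Alder, Teak — every station.
Total annual cost: 13 + 11 = 24.

24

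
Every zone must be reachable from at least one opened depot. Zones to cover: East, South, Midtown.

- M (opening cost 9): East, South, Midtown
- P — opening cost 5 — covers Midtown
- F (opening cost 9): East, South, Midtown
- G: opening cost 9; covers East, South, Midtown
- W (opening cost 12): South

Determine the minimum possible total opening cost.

9

M alone covers East, South, Midtown — every zone.
Total opening cost: 9.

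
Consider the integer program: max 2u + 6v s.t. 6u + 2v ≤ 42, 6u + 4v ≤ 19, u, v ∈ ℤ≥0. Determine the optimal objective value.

Relaxing integrality, the LP optimum is 28.50 at (u,v) = (0, 4.75), which is not an integer point.
(u,v)=(0,4) is feasible, giving 24.
(u,v)=(1,3) is feasible, giving 20.
(u,v)=(0,3) is feasible, giving 18.
The best lattice point is (0,4), giving 24.

24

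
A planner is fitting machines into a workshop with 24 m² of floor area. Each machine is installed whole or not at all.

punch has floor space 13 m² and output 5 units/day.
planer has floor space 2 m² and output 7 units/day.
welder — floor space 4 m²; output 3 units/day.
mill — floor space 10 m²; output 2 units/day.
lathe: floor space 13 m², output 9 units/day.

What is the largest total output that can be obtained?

Allowing fractional choices, the relaxed optimum would be about 20.9, but machines are indivisible.
planer + lathe: floor space 2 + 13 = 15 ≤ 24, output 7 + 9 = 16.
planer + welder + lathe: floor space 2 + 4 + 13 = 19 ≤ 24, output 7 + 3 + 9 = 19.
Best is planer, welder, and lathe with total output 19.

19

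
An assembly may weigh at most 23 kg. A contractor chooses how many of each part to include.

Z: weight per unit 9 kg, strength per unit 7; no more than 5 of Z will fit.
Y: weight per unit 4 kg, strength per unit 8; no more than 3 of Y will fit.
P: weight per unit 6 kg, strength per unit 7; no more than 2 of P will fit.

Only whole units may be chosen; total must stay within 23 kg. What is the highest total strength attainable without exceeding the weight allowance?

Y has the best ratio (8/4); taking only Y gives at most 3×8 = 24 (stopped by the supply cap of 3).
Mixing does better — 3×Y and 1×P: weight 18 ≤ 23, strength 3·8 + 1·7 = 31.

31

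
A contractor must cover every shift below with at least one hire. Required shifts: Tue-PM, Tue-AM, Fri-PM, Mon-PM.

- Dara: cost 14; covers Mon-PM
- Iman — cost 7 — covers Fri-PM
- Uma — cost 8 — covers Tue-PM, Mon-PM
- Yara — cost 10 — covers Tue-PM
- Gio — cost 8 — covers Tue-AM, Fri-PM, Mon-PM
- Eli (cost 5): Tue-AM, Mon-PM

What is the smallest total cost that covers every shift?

Choose Uma and Gio: together they cover Tue-PM, Tue-AM, Fri-PM, Mon-PM — every shift.
Total cost: 8 + 8 = 16.

16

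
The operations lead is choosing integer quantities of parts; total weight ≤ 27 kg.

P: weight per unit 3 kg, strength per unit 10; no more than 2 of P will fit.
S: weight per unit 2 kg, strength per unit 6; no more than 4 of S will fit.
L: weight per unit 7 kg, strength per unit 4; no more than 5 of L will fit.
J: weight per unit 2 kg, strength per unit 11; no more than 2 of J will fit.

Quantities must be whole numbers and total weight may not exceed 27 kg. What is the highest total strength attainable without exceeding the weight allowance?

2×P, 4×S, and 2×J: weight 18 ≤ 27, strength 2·10 + 4·6 + 2·11 = 66.
2×P, 4×S, 1×L, and 2×J: weight 25 ≤ 27, strength 2·10 + 4·6 + 1·4 + 2·11 = 70.
Best is 70.

70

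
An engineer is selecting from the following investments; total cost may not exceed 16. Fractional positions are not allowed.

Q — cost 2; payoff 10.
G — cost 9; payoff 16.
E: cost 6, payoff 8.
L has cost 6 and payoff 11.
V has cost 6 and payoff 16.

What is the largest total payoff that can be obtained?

Take Q, L, and V: cost 2 + 6 + 6 = 14 ≤ 16, payoff 10 + 11 + 16 = 37.
No other feasible combination does better.

37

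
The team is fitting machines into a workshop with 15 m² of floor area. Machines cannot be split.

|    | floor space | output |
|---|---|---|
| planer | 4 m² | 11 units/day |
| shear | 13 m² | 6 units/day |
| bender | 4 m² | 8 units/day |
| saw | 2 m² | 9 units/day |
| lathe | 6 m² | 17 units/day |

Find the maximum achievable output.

This is an integer program with binary decision variables.
planer + bender + lathe: floor space 4 + 4 + 6 = 14 ≤ 15, output 11 + 8 + 17 = 36.
planer + saw + lathe: floor space 4 + 2 + 6 = 12 ≤ 15, output 11 + 9 + 17 = 37.
Best is planer, saw, and lathe with total output 37.

37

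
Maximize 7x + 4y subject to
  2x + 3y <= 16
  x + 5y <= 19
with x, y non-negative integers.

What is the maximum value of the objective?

56

(x,y)=(8,0): 2·8+3·0=16≤16, 1·8+5·0=8≤19, objective 56.
(x,y)=(7,0): 2·7+3·0=14≤16, 1·7+5·0=7≤19, objective 49.
Maximum is 56 at (x,y)=(8,0).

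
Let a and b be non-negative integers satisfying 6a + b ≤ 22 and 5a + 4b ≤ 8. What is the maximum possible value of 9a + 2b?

9

Relaxing integrality, the LP optimum is 14.40 at (a,b) = (1.6, 0), which is not an integer point.
(a,b)=(1,0): 6·1+1·0=6≤22, 5·1+4·0=5≤8, objective 9.
(a,b)=(0,1): 6·0+1·1=1≤22, 5·0+4·1=4≤8, objective 2.
(a,b)=(0,0): 6·0+1·0=0≤22, 5·0+4·0=0≤8, objective 0.
The best lattice point is (1,0), giving 9.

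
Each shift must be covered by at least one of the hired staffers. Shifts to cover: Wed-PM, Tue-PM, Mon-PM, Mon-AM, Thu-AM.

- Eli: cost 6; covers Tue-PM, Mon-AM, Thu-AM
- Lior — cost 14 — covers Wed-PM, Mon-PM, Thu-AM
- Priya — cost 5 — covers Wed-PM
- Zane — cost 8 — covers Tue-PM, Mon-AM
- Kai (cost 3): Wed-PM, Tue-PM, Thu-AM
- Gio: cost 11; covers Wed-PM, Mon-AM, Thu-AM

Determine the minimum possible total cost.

The greedy cost-per-new-shift heuristic would pick Kai, Eli, and Lior for 23, but a cheaper cover exists.
Choose Eli and Lior: together they cover Wed-PM, Tue-PM, Mon-PM, Mon-AM, Thu-AM — every shift.
Total cost: 6 + 14 = 20.
No cover costs less than 20.

20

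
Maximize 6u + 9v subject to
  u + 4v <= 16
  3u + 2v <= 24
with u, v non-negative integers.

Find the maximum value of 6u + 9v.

54

(u,v)=(6,2) is feasible, giving 54.
(u,v)=(7,1) is feasible, giving 51.
(u,v)=(5,2) is feasible, giving 48.
The best lattice point is (6,2), giving 54.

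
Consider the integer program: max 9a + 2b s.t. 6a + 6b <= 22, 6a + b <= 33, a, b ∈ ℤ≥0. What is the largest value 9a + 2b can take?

(a,b)=(3,0) is feasible, giving 27.
(a,b)=(2,1) is feasible, giving 20.
(a,b)=(2,0) is feasible, giving 18.
No feasible integer point exceeds 27.

27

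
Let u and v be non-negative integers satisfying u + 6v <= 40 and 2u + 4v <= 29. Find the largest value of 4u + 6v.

Relaxing integrality, the LP optimum is 58.00 at (u,v) = (14.5, 0), which is not an integer point.
(u,v)=(14,0): 1·14+6·0=14≤40, 2·14+4·0=28≤29, objective 56.
(u,v)=(13,0): 1·13+6·0=13≤40, 2·13+4·0=26≤29, objective 52.
Maximum is 56 at (u,v)=(14,0).

56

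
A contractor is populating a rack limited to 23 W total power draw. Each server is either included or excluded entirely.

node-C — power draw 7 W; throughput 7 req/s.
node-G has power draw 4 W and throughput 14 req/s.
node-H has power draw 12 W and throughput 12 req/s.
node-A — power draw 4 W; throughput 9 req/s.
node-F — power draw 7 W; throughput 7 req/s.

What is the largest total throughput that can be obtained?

node-G + node-H + node-A: power draw 4 + 12 + 4 = 20 ≤ 23, throughput 14 + 12 + 9 = 35.
node-C + node-G + node-H: power draw 7 + 4 + 12 = 23 ≤ 23, throughput 7 + 14 + 12 = 33.
node-C + node-G + node-A + node-F: power draw 7 + 4 + 4 + 7 = 22 ≤ 23, throughput 7 + 14 + 9 + 7 = 37.
Best is node-C, node-G, node-A, and node-F with total throughput 37.

37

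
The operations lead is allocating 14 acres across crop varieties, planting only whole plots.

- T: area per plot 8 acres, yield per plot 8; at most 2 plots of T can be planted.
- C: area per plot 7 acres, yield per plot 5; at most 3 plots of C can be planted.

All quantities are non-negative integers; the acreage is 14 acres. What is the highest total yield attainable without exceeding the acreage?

10

Take 2×C: area 14 ≤ 14, yield 2·5 = 10.
No other integer combination yields more.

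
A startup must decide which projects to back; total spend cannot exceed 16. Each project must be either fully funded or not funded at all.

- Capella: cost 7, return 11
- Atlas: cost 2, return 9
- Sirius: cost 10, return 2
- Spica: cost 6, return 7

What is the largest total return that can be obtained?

27

Capella + Atlas: cost 7 + 2 = 9 ≤ 16, return 11 + 9 = 20.
Capella + Atlas + Spica: cost 7 + 2 + 6 = 15 ≤ 16, return 11 + 9 + 7 = 27.
Best is Capella, Atlas, and Spica with total return 27.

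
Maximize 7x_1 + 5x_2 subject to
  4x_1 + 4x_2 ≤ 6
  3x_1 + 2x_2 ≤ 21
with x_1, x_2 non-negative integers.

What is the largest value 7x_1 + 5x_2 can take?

7

The continuous relaxation peaks at (1.5, 0) with value 10.50; rounding to a feasible lattice point costs some objective.
(x_1,x_2)=(1,0) is feasible, giving 7.
(x_1,x_2)=(0,1) is feasible, giving 5.
(x_1,x_2)=(0,0) is feasible, giving 0.
The best lattice point is (1,0), giving 7.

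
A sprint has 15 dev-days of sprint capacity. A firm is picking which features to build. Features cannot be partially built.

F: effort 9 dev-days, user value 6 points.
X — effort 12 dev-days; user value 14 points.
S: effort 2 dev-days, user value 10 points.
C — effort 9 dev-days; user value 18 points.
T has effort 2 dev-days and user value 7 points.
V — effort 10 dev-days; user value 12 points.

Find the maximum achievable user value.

Treat it as a binary knapsack problem.
Allowing fractional choices, the relaxed optimum would be about 37.4, but features are indivisible.
S + C: effort 2 + 9 = 11 ≤ 15, user value 10 + 18 = 28.
S + C + T: effort 2 + 9 + 2 = 13 ≤ 15, user value 10 + 18 + 7 = 35.
S + T + V: effort 2 + 2 + 10 = 14 ≤ 15, user value 10 + 7 + 12 = 29.
Best is S, C, and T with total user value 35.

35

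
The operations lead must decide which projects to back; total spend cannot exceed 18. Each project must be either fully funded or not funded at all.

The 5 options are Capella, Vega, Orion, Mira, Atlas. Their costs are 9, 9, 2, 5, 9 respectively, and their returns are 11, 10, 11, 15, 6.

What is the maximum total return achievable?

Treat it as a binary knapsack problem.
Take Capella, Orion, and Mira: cost 9 + 2 + 5 = 16 ≤ 18, return 11 + 11 + 15 = 37.
No other feasible combination does better.

37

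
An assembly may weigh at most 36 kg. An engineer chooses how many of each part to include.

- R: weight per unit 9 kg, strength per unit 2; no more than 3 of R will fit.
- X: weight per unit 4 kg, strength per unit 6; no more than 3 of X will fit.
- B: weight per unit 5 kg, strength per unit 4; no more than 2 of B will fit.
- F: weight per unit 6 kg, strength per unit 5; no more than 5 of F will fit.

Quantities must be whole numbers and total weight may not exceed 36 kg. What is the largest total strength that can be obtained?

This is a bounded integer knapsack.
3×X and 4×F: weight 36 ≤ 36, strength 3·6 + 4·5 = 38.
3×X, 1×B, and 3×F: weight 35 ≤ 36, strength 3·6 + 1·4 + 3·5 = 37.
Best is 38.

38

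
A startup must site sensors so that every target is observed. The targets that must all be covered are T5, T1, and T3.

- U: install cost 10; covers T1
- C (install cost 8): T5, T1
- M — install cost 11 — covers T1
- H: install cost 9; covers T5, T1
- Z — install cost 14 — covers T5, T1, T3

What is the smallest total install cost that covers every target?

14

Z alone covers T5, T1, T3 — every target.
Total install cost: 14.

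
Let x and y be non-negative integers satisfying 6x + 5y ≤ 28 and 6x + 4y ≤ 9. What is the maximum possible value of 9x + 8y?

The continuous relaxation peaks at (0, 2.25) with value 18.00; rounding to a feasible lattice point costs some objective.
(x,y)=(0,2): 6·0+5·2=10≤28, 6·0+4·2=8≤9, objective 16.
(x,y)=(0,1): 6·0+5·1=5≤28, 6·0+4·1=4≤9, objective 8.
The best lattice point is (0,2), giving 16.

16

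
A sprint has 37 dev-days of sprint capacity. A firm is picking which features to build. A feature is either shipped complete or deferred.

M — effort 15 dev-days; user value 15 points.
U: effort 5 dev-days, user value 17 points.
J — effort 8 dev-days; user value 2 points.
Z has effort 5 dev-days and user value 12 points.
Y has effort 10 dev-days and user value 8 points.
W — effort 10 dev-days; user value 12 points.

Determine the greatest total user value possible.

56

Allowing fractional choices, the relaxed optimum would be about 57.6, but features are indivisible.
M + U + Z + Y: effort 15 + 5 + 5 + 10 = 35 ≤ 37, user value 15 + 17 + 12 + 8 = 52.
M + U + Z + W: effort 15 + 5 + 5 + 10 = 35 ≤ 37, user value 15 + 17 + 12 + 12 = 56.
U + Z + Y + W: effort 5 + 5 + 10 + 10 = 30 ≤ 37, user value 17 + 12 + 8 + 12 = 49.
Best is M, U, Z, and W with total user value 56.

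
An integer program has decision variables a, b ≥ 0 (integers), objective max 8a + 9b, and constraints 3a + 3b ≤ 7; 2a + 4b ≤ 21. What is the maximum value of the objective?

(a,b)=(0,2): 3·0+3·2=6≤7, 2·0+4·2=8≤21, objective 18.
(a,b)=(1,1): 3·1+3·1=6≤7, 2·1+4·1=6≤21, objective 17.
(a,b)=(0,1): 3·0+3·1=3≤7, 2·0+4·1=4≤21, objective 9.
Maximum is 18 at (a,b)=(0,2).

18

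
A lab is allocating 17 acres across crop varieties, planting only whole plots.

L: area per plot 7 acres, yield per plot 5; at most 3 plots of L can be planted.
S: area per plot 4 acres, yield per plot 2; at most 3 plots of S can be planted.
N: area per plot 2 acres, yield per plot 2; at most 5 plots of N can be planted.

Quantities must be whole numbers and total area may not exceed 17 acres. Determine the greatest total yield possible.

1×L and 5×N: area 17 ≤ 17, yield 1·5 + 5·2 = 15.
1×L and 4×N: area 15 ≤ 17, yield 1·5 + 4·2 = 13.
Best is 15.

15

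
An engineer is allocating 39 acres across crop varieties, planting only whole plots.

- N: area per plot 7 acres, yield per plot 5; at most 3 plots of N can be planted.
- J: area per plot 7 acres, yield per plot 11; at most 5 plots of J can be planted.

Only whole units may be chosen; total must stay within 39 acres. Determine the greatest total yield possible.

55

This is a bounded integer knapsack.
Take 5×J: area 35 ≤ 39, yield 5·11 = 55.
J has the best ratio (11/7) and is taken to its limit of 5; remaining capacity is filled optimally with the others.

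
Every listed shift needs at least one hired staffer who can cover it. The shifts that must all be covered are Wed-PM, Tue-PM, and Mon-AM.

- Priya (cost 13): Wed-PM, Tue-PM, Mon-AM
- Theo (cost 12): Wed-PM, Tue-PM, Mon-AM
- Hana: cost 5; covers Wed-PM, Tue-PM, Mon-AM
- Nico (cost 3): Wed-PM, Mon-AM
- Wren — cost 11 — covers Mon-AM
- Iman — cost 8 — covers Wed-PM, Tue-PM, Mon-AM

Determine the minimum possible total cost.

5

The greedy cost-per-new-shift heuristic would pick Nico and Hana for 8, but a cheaper cover exists.
Hana alone covers Wed-PM, Tue-PM, Mon-AM — every shift.
Total cost: 5.
No cover costs less than 5.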